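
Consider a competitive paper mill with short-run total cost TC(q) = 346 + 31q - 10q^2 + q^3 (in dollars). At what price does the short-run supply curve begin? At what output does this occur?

$6 per unit, at q = 5

The shutdown price is the minimum of AVC. VC = 31q - 10q^2 + q^3, so AVC = 31 - 10q + q^2.
dAVC/dq = -10 + 2q = 0 gives q = 5. min AVC = 31 - 10·5 + 5^2 = 6.
So the shutdown price is $6.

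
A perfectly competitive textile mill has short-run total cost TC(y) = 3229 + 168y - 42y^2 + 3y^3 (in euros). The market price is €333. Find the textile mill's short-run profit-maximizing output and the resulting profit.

Profit = -€325 at y = 11

AVC = 168 - 42y + 3y^2 has its minimum €21 at y = 7; price €333 clears that bar, so the firm operates.
MC = 168 - 84y + 9y^2. Setting P = MC and taking the root on the rising branch gives y* = 11.
TR = 333·11 = 3663. TC = 3229 + 759 = 3988. Profit = 3663 − 3988 = -€325.
That loss of €325 beats the €3229 the firm would lose by shutting down; producing recovers €2904 of fixed cost.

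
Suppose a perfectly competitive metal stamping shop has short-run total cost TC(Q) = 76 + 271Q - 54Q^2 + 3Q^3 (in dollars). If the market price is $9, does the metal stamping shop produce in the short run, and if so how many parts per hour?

Shut down

Variable cost is VC = 271Q - 54Q^2 + 3Q^3, so AVC = VC/Q = 271 - 54Q + 3Q^2 and MC = dTC/dQ = 271 - 108Q + 9Q^2.
AVC hits its minimum where MC = AVC, at Q = 9, giving min AVC = 271 - 54·9 + 3·9^2 = $28.
P = $9 lies below min AVC = $28; no output level covers variable cost.
Best response: produce nothing and absorb the $76 fixed cost.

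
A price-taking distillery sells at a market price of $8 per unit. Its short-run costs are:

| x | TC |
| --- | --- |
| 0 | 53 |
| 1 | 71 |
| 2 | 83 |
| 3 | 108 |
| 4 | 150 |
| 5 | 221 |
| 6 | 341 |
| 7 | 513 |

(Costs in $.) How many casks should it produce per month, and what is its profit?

Profit at each row (π = 8x − TC): x=0: -53; x=1: -63; x=2: -67; x=3: -84; x=4: -118; x=5: -181; x=6: -293; x=7: -457.
Profit is highest at x = 0. Equivalently, the lowest AVC in the table is 30/2 ≈ $15 at x = 2, and P = $8 falls below it — price never covers variable cost, so the firm shuts down and loses only its fixed cost.

x = 0 (shut down); profit = -$53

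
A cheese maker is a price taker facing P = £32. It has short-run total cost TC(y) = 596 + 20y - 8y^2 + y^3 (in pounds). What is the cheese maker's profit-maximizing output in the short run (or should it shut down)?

Strip out fixed cost: VC = 20y - 8y^2 + y^3. Then AVC = 20 - 8y + y^2 and MC = 20 - 16y + 3y^2.
The AVC parabola has its vertex at y = 8/2 = 4, where AVC = 20 - 8·4 + 4^2 = £4.
Since P = £32 ≥ min AVC = £4, price covers variable cost and the firm should produce.
Set P = MC: 32 = 20 - 16y + 3y^2 → -12 - 16y + 3y^2 = 0. The roots are y = -2/3 and y = 6; the profit-maximizing output is on the rising part of MC, so y* = 6.
Check: AVC at y = 6 is £8 ≤ P, so revenue covers variable cost.
Profit = P·y − TC = 32·6 − 644 = -£452, a loss, but smaller than the £596 fixed cost the firm would lose by shutting down.

Produce at y = 6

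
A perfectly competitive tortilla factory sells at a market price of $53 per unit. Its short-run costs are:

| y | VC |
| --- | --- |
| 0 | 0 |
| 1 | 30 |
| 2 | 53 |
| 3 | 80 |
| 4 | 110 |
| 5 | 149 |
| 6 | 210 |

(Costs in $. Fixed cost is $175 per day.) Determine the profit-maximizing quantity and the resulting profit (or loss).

y = 5; profit = -$59

Tabulate TR − TC: y=0: -175; y=1: -152; y=2: -122; y=3: -96; y=4: -73; y=5: -59; y=6: -67.
Profit is maximized at y = 5. AVC there is 149/5 = $29.80 ≤ P, so producing beats shutting down (which would give -$175).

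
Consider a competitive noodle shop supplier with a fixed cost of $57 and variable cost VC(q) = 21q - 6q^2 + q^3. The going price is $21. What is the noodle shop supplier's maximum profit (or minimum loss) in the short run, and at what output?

Profit = -$25 at q = 4

AVC = 21 - 6q + q^2 has its minimum $12 at q = 3; price $21 clears that bar, so the firm operates.
MC = 21 - 12q + 3q^2. Setting P = MC and taking the root on the rising branch gives q* = 4.
TR = 21·4 = 84. TC = 57 + 52 = 109. Profit = 84 − 109 = -$25.
By producing, the firm covers all variable cost plus $32 of fixed cost; shutting down would lose the full $57.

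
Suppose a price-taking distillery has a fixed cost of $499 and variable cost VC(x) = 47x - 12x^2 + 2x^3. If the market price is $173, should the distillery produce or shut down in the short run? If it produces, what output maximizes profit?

Produce at x = 7

From TC, MC = TC'(x) = 47 - 24x + 6x^2 and AVC = VC/x = 47 - 12x + 2x^2.
The AVC parabola has its vertex at x = 12/4 = 3, where AVC = 47 - 12·3 + 2·3^2 = $29.
Because $173 ≥ $29, revenue can cover variable cost; the firm operates.
Solving P = MC: -126 - 24x + 6x^2 = 0 ⇒ x = -3 or 7. On the upward-sloping branch, x* = 7.
Check: AVC at x = 7 is $61 ≤ P, so revenue covers variable cost.
Profit = P·x − TC = 173·7 − 926 = $285.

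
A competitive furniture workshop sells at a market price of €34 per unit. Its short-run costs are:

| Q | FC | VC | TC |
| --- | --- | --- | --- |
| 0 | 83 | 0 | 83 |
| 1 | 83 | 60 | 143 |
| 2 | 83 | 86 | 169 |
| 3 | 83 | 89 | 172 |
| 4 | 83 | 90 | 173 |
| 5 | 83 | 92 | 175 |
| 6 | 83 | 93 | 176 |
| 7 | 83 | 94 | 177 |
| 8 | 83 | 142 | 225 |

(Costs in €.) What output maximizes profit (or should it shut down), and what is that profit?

Compute π = P·Q − TC at each output: Q=0: -83; Q=1: -109; Q=2: -101; Q=3: -70; Q=4: -37; Q=5: -5; Q=6: 28; Q=7: 61; Q=8: 47.
Profit is maximized at Q = 7. AVC there is 94/7 = €13.43 ≤ P, so producing beats shutting down (which would give -€83).

Q = 7; profit = €61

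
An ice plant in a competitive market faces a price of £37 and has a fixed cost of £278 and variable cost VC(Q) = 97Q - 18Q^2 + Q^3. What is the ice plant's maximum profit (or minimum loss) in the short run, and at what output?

Profit = -£78 at Q = 10

AVC = 97 - 18Q + Q^2; min AVC = £16 at Q = 9. Since P = £37 ≥ min AVC, the firm produces.
With MC = 97 - 36Q + 3Q^2, P = MC on the upward-sloping part at Q* = 10.
TR = 37·10 = 370. TC = 278 + 170 = 448. Profit = 370 − 448 = -£78.
By producing, the firm covers all variable cost plus £200 of fixed cost; shutting down would lose the full £278.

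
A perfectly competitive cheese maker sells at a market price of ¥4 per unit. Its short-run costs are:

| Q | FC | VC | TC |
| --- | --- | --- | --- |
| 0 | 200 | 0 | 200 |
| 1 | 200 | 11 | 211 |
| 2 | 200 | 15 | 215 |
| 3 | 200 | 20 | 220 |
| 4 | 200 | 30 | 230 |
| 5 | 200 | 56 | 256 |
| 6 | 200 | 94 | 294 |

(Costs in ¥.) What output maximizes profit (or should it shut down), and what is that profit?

Profit at each row (π = 4Q − TC): Q=0: -200; Q=1: -207; Q=2: -207; Q=3: -208; Q=4: -214; Q=5: -236; Q=6: -270.
Profit is highest at Q = 0. Equivalently, the lowest AVC in the table is 20/3 ≈ ¥6.67 at Q = 3, and P = ¥4 falls below it — price never covers variable cost, so the firm shuts down and loses only its fixed cost.

Q = 0 (shut down); profit = -¥200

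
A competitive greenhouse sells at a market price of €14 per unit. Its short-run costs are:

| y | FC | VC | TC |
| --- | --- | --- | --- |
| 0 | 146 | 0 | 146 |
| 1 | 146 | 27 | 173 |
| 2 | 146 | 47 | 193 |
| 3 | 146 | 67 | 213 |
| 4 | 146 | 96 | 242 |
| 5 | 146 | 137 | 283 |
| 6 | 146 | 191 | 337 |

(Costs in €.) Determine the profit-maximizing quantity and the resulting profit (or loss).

Tabulate TR − TC: y=0: -146; y=1: -159; y=2: -165; y=3: -171; y=4: -186; y=5: -213; y=6: -253.
Profit is highest at y = 0. Equivalently, the lowest AVC in the table is 67/3 ≈ €22.33 at y = 3, and P = €14 falls below it — price never covers variable cost, so the firm shuts down and loses only its fixed cost.

y = 0 (shut down); profit = -€146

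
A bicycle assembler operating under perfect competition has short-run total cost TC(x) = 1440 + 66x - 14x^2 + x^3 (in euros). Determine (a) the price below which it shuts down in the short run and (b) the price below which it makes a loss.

AVC = 66 - 14x + x^2; minimized at x = 7, giving min AVC = €17. That is the shutdown price.
ATC = 1440/x + 66 - 14x + x^2. Setting dATC/dx = −1440/x^2 − 14 + 2x = 0 gives x = 12 (since 2·12^3 − 14·12^2 = 1440).
min ATC = 1440/12 + 66 − 14·12 + 12^2 = €162. That is the break-even price.
Between these two prices the firm operates at a loss; above €162 it earns a profit.

Shutdown price = €17; break-even price = €162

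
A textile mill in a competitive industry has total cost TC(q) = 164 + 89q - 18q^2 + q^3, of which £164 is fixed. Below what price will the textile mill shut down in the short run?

The shutdown price is the minimum of AVC. VC = 89q - 18q^2 + q^3, so AVC = 89 - 18q + q^2.
At the minimum of AVC, MC = AVC. MC = 89 - 36q + 3q^2; setting MC = AVC gives 2q^2 - 18q = 0, so q = 9. min AVC = 8.
The firm shuts down for any P below £8.

£8 per unit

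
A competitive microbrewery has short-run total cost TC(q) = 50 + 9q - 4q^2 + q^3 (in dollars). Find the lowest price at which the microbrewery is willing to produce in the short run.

$5 per unit

Short-run supply begins at min AVC. From VC = 9q - 4q^2 + q^3, AVC = 9 - 4q + q^2.
dAVC/dq = -4 + 2q = 0 gives q = 2. min AVC = 9 - 4·2 + 2^2 = 5.
So the shutdown price is $5.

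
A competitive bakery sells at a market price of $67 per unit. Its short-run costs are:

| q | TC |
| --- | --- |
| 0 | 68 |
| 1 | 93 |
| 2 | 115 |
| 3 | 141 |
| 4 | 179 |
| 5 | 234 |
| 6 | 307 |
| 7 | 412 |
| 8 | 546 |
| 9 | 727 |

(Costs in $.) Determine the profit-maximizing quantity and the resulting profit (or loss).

Profit at each row (π = 67q − TC): q=0: -68; q=1: -26; q=2: 19; q=3: 60; q=4: 89; q=5: 101; q=6: 95; q=7: 57; q=8: -10; q=9: -124.
Profit is maximized at q = 5. AVC there is 166/5 = $33.20 ≤ P, so producing beats shutting down (which would give -$68).

q = 5; profit = $101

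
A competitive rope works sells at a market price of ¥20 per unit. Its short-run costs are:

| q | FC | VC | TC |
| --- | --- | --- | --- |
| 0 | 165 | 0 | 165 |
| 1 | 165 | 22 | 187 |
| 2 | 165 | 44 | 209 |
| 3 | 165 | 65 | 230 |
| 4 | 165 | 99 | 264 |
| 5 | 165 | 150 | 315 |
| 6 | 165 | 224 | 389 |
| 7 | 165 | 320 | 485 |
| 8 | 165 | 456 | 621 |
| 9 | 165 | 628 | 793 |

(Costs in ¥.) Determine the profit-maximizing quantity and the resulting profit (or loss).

Profit at each row (π = 20q − TC): q=0: -165; q=1: -167; q=2: -169; q=3: -170; q=4: -184; q=5: -215; q=6: -269; q=7: -345; q=8: -461; q=9: -613.
Profit is highest at q = 0. Equivalently, the lowest AVC in the table is 65/3 ≈ ¥21.67 at q = 3, and P = ¥20 falls below it — price never covers variable cost, so the firm shuts down and loses only its fixed cost.

q = 0 (shut down); profit = -¥165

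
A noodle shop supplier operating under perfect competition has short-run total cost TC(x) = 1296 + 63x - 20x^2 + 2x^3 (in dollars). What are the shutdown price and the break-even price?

Shutdown price = $13; break-even price = $189

Shutdown price = min AVC. AVC = 63 - 20x + 2x^2, with vertex at x = 5 and minimum $13.
ATC = 1296/x + 63 - 20x + 2x^2. Setting dATC/dx = −1296/x^2 − 20 + 4x = 0 gives x = 9 (since 4·9^3 − 20·9^2 = 1296).
min ATC = 1296/9 + 63 − 20·9 + 2·9^2 = $189. That is the break-even price.
Between these two prices the firm operates at a loss; above $189 it earns a profit.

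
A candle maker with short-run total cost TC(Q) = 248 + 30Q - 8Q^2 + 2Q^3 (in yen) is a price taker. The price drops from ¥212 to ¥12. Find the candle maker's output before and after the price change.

MC = 30 - 16Q + 6Q^2; the shutdown threshold is min AVC = ¥22 (at Q = 2).
At P = ¥212 ≥ min AVC, set P = MC on the rising branch: Q = 7.
At P = ¥12 < min AVC = ¥22, price no longer covers variable cost at any output, so the firm shuts down: Q = 0.

Output falls from 7 to 0 (the firm shuts down)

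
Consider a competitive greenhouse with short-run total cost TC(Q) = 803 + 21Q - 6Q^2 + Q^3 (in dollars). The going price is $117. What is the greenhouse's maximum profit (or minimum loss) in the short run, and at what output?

Profit = -$163 at Q = 8

AVC = 21 - 6Q + Q^2 has its minimum $12 at Q = 3; price $117 clears that bar, so the firm operates.
MC = 21 - 12Q + 3Q^2. Setting P = MC and taking the root on the rising branch gives Q* = 8.
TR = 117·8 = 936. TC = 803 + 296 = 1099. Profit = 936 − 1099 = -$163.
That loss of $163 beats the $803 the firm would lose by shutting down; producing recovers $640 of fixed cost.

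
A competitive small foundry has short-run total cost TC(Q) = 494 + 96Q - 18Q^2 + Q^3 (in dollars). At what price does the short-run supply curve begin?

$15 per unit

The shutdown price is the minimum of AVC. VC = 96Q - 18Q^2 + Q^3, so AVC = 96 - 18Q + Q^2.
dAVC/dQ = -18 + 2Q = 0 gives Q = 9. min AVC = 96 - 18·9 + 9^2 = 15.
The firm shuts down for any P below $15.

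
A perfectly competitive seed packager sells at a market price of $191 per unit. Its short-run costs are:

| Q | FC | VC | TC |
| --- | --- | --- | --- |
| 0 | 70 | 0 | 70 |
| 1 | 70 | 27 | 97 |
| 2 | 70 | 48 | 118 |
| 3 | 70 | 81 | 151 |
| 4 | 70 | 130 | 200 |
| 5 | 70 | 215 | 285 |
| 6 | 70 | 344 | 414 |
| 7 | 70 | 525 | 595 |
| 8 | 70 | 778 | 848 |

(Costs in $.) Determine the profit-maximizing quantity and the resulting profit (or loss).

Profit at each row (π = 191Q − TC): Q=0: -70; Q=1: 94; Q=2: 264; Q=3: 422; Q=4: 564; Q=5: 670; Q=6: 732; Q=7: 742; Q=8: 680.
Profit is maximized at Q = 7. AVC there is 525/7 = $75 ≤ P, so producing beats shutting down (which would give -$70).

Q = 7; profit = $742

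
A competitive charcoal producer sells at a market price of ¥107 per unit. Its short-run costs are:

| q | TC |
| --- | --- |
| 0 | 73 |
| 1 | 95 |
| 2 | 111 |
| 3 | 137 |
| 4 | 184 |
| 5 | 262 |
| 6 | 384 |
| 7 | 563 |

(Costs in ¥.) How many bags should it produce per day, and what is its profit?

q = 5; profit = ¥273

Compute π = P·q − TC at each output: q=0: -73; q=1: 12; q=2: 103; q=3: 184; q=4: 244; q=5: 273; q=6: 258; q=7: 186.
Profit is maximized at q = 5. AVC there is 189/5 = ¥37.80 ≤ P, so producing beats shutting down (which would give -¥73).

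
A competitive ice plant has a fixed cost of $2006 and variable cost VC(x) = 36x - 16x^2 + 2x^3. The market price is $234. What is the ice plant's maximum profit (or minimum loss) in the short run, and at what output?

AVC = 36 - 16x + 2x^2; min AVC = $4 at x = 4. Since P = $234 ≥ min AVC, the firm produces.
With MC = 36 - 32x + 6x^2, P = MC on the upward-sloping part at x* = 9.
TR = 234·9 = 2106. TC = 2006 + 486 = 2492. Profit = 2106 − 2492 = -$386.
That loss of $386 beats the $2006 the firm would lose by shutting down; producing recovers $1620 of fixed cost.

Profit = -$386 at x = 9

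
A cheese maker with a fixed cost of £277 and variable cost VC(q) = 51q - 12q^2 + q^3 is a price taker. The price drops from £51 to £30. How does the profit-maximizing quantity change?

AVC = 51 - 12q + q^2, minimized at q = 6 where min AVC = £15. MC = 51 - 24q + 3q^2.
With P = £51 above the shutdown price, P = MC gives q = 8.
At P = £30 ≥ min AVC, set P = MC: q = 7. The firm stays open but cuts output.

Output falls from 8 to 7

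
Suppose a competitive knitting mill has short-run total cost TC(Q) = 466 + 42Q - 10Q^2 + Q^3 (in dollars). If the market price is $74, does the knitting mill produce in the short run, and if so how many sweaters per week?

Strip out fixed cost: VC = 42Q - 10Q^2 + Q^3. Then AVC = 42 - 10Q + Q^2 and MC = 42 - 20Q + 3Q^2.
AVC is minimized where dAVC/dQ = -10 + 2Q = 0, at Q = 5; min AVC = 42 - 10·5 + 5^2 = $17.
Because $74 ≥ $17, revenue can cover variable cost; the firm operates.
Solving P = MC: -32 - 20Q + 3Q^2 = 0 ⇒ Q = -4/3 or 8. On the upward-sloping branch, Q* = 8.
Check: AVC at Q = 8 is $26 ≤ P, so revenue covers variable cost.
Profit = P·Q − TC = 74·8 − 674 = -$82, a loss, but smaller than the $466 fixed cost the firm would lose by shutting down.

Produce at Q = 8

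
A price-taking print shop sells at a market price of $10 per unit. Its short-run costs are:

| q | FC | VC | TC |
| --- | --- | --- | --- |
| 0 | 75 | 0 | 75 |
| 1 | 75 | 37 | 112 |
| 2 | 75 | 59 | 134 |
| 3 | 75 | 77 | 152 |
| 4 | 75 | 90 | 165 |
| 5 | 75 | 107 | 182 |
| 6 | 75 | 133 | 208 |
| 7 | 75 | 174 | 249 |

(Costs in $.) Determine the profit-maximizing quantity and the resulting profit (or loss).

q = 0 (shut down); profit = -$75

Compute π = P·q − TC at each output: q=0: -75; q=1: -102; q=2: -114; q=3: -122; q=4: -125; q=5: -132; q=6: -148; q=7: -179.
Profit is highest at q = 0. Equivalently, the lowest AVC in the table is 107/5 ≈ $21.40 at q = 5, and P = $10 falls below it — price never covers variable cost, so the firm shuts down and loses only its fixed cost.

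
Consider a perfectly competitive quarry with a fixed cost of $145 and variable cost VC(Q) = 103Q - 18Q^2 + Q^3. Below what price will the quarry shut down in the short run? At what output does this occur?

$22 per unit, at Q = 9

Short-run supply begins at min AVC. From VC = 103Q - 18Q^2 + Q^3, AVC = 103 - 18Q + Q^2.
At the minimum of AVC, MC = AVC. MC = 103 - 36Q + 3Q^2; setting MC = AVC gives 2Q^2 - 18Q = 0, so Q = 9. min AVC = 22.
The firm shuts down for any P below $22.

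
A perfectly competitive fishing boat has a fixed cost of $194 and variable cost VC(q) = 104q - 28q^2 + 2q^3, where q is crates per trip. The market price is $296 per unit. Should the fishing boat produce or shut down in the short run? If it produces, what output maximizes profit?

From TC, MC = TC'(q) = 104 - 56q + 6q^2 and AVC = VC/q = 104 - 28q + 2q^2.
AVC is minimized where dAVC/dq = -28 + 4q = 0, at q = 7; min AVC = 104 - 28·7 + 2·7^2 = $6.
Because $296 ≥ $6, revenue can cover variable cost; the firm operates.
Set P = MC: 296 = 104 - 56q + 6q^2 → -192 - 56q + 6q^2 = 0. The roots are q = -8/3 and q = 12; the profit-maximizing output is on the rising part of MC, so q* = 12.
Check: AVC at q = 12 is $56 ≤ P, so revenue covers variable cost.
Profit = P·q − TC = 296·12 − 866 = $2686.

Produce at q = 12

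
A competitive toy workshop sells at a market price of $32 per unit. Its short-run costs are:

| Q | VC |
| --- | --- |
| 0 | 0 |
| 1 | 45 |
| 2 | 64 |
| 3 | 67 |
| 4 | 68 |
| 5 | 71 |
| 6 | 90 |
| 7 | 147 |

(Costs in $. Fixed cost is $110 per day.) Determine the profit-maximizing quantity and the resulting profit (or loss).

Q = 6; profit = -$8

Tabulate TR − TC: Q=0: -110; Q=1: -123; Q=2: -110; Q=3: -81; Q=4: -50; Q=5: -21; Q=6: -8; Q=7: -33.
Profit is maximized at Q = 6. AVC there is 90/6 = $15 ≤ P, so producing beats shutting down (which would give -$110).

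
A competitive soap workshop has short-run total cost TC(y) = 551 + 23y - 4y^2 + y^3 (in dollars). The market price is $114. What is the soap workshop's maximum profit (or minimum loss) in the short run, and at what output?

Profit = -$61 at y = 7

AVC = 23 - 4y + y^2 has its minimum $19 at y = 2; price $114 clears that bar, so the firm operates.
With MC = 23 - 8y + 3y^2, P = MC on the upward-sloping part at y* = 7.
TR = 114·7 = 798. TC = 551 + 308 = 859. Profit = 798 − 859 = -$61.
That loss of $61 beats the $551 the firm would lose by shutting down; producing recovers $490 of fixed cost.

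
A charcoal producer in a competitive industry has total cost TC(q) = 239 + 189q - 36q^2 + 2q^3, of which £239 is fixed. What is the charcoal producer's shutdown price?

The firm shuts down when price falls below the minimum of average variable cost. AVC = VC/q = 189 - 36q + 2q^2.
At the minimum of AVC, MC = AVC. MC = 189 - 72q + 6q^2; setting MC = AVC gives 4q^2 - 36q = 0, so q = 9. min AVC = 27.
The firm shuts down for any P below £27.

£27 per unit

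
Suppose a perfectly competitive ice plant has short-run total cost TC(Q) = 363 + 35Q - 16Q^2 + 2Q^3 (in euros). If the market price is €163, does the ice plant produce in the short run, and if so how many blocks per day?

Produce at Q = 8

From TC, MC = TC'(Q) = 35 - 32Q + 6Q^2 and AVC = VC/Q = 35 - 16Q + 2Q^2.
AVC is minimized where dAVC/dQ = -16 + 4Q = 0, at Q = 4; min AVC = 35 - 16·4 + 2·4^2 = €3.
Since P = €163 ≥ min AVC = €3, price covers variable cost and the firm should produce.
Solving P = MC: -128 - 32Q + 6Q^2 = 0 ⇒ Q = -8/3 or 8. On the upward-sloping branch, Q* = 8.
Check: AVC at Q = 8 is €35 ≤ P, so revenue covers variable cost.
Profit = P·Q − TC = 163·8 − 643 = €661.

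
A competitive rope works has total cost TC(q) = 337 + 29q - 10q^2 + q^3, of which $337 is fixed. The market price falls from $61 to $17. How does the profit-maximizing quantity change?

Output falls from 8 to 6

MC = 29 - 20q + 3q^2; the shutdown threshold is min AVC = $4 (at q = 5).
With P = $61 above the shutdown price, P = MC gives q = 8.
At P = $17 ≥ min AVC, set P = MC: q = 6. The firm stays open but cuts output.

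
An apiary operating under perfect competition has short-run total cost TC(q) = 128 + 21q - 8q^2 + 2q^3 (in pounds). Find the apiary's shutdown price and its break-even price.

Shutdown price = £13; break-even price = £53

Shutdown price = min AVC. AVC = 21 - 8q + 2q^2, with vertex at q = 2 and minimum £13.
ATC = 128/q + 21 - 8q + 2q^2. Setting dATC/dq = −128/q^2 − 8 + 4q = 0 gives q = 4 (since 4·4^3 − 8·4^2 = 128).
min ATC = 128/4 + 21 − 8·4 + 2·4^2 = £53. That is the break-even price.
For £13 ≤ P < £53 the firm produces at a loss; below £13 it shuts down.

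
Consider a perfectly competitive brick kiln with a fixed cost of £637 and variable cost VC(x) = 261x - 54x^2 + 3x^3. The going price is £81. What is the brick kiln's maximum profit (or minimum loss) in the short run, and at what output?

AVC = 261 - 54x + 3x^2 has its minimum £18 at x = 9; price £81 clears that bar, so the firm operates.
With MC = 261 - 108x + 9x^2, P = MC on the upward-sloping part at x* = 10.
TR = 81·10 = 810. TC = 637 + 210 = 847. Profit = 810 − 847 = -£37.
By producing, the firm covers all variable cost plus £600 of fixed cost; shutting down would lose the full £637.

Profit = -£37 at x = 10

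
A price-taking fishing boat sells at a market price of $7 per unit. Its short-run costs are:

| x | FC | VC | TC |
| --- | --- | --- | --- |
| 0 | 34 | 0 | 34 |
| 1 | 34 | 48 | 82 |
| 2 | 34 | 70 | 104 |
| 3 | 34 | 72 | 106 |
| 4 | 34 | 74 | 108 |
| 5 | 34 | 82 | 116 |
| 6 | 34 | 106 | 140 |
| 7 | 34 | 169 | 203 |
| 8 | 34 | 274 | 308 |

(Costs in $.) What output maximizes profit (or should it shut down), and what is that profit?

Tabulate TR − TC: x=0: -34; x=1: -75; x=2: -90; x=3: -85; x=4: -80; x=5: -81; x=6: -98; x=7: -154; x=8: -252.
Profit is highest at x = 0. Equivalently, the lowest AVC in the table is 82/5 ≈ $16.40 at x = 5, and P = $7 falls below it — price never covers variable cost, so the firm shuts down and loses only its fixed cost.

x = 0 (shut down); profit = -$34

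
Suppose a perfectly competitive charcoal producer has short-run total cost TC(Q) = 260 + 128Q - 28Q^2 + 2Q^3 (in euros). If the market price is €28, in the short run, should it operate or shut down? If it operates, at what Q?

Shut down

Strip out fixed cost: VC = 128Q - 28Q^2 + 2Q^3. Then AVC = 128 - 28Q + 2Q^2 and MC = 128 - 56Q + 6Q^2.
AVC hits its minimum where MC = AVC, at Q = 7, giving min AVC = 128 - 28·7 + 2·7^2 = €30.
Since P = €28 < min AVC = €30, price fails to cover variable cost at any output.
Best response: produce nothing and absorb the €260 fixed cost.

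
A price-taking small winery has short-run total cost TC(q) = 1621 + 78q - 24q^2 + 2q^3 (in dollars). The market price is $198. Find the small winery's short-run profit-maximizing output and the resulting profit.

Profit = -$21 at q = 10

AVC = 78 - 24q + 2q^2 has its minimum $6 at q = 6; price $198 clears that bar, so the firm operates.
MC = 78 - 48q + 6q^2. Setting P = MC and taking the root on the rising branch gives q* = 10.
TR = 198·10 = 1980. TC = 1621 + 380 = 2001. Profit = 1980 − 2001 = -$21.
That loss of $21 beats the $1621 the firm would lose by shutting down; producing recovers $1600 of fixed cost.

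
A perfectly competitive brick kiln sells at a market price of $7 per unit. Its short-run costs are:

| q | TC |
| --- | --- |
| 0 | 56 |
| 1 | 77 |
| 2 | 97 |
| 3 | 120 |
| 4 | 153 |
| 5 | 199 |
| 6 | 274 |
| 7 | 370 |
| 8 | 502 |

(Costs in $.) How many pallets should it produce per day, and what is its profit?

q = 0 (shut down); profit = -$56

Compute π = P·q − TC at each output: q=0: -56; q=1: -70; q=2: -83; q=3: -99; q=4: -125; q=5: -164; q=6: -232; q=7: -321; q=8: -446.
Profit is highest at q = 0. Equivalently, the lowest AVC in the table is 41/2 ≈ $20.50 at q = 2, and P = $7 falls below it — price never covers variable cost, so the firm shuts down and loses only its fixed cost.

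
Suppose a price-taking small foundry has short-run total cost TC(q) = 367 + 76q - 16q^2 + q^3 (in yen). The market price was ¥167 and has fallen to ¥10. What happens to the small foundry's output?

Output falls from 13 to 0 (the firm shuts down)

MC = 76 - 32q + 3q^2; the shutdown threshold is min AVC = ¥12 (at q = 8).
With P = ¥167 above the shutdown price, P = MC gives q = 13.
At P = ¥10 < min AVC = ¥12, price no longer covers variable cost at any output, so the firm shuts down: q = 0.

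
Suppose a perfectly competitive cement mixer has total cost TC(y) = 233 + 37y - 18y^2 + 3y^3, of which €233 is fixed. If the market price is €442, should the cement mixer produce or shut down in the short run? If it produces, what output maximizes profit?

Produce at y = 9

From TC, MC = TC'(y) = 37 - 36y + 9y^2 and AVC = VC/y = 37 - 18y + 3y^2.
AVC is minimized where dAVC/dy = -18 + 6y = 0, at y = 3; min AVC = 37 - 18·3 + 3·3^2 = €10.
Because €442 ≥ €10, revenue can cover variable cost; the firm operates.
P = MC gives -405 - 36y + 9y^2 = 0, with roots -5 and 9. Take the larger (rising MC): y* = 9.
Check: AVC at y = 9 is €118 ≤ P, so revenue covers variable cost.
Profit = P·y − TC = 442·9 − 1295 = €2683.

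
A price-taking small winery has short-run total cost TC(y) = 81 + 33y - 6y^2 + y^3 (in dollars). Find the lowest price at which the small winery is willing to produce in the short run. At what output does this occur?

$24 per unit, at y = 3

The shutdown price is the minimum of AVC. VC = 33y - 6y^2 + y^3, so AVC = 33 - 6y + y^2.
dAVC/dy = -6 + 2y = 0 gives y = 3. min AVC = 33 - 6·3 + 3^2 = 24.
For P < $24 the firm produces nothing.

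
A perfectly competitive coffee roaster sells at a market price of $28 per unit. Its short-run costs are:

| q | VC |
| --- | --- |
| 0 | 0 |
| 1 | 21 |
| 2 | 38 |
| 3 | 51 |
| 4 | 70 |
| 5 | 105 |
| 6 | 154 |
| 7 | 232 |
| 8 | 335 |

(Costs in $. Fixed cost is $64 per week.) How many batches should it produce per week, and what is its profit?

q = 4; profit = -$22

Compute π = P·q − TC at each output: q=0: -64; q=1: -57; q=2: -46; q=3: -31; q=4: -22; q=5: -29; q=6: -50; q=7: -100; q=8: -175.
Profit is maximized at q = 4. AVC there is 70/4 = $17.50 ≤ P, so producing beats shutting down (which would give -$64).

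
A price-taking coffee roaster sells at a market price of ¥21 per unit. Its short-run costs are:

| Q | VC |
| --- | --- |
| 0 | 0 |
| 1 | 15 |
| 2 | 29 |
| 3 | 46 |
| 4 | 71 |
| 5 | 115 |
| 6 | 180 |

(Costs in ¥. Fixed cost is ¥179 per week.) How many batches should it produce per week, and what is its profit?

Profit at each row (π = 21Q − TC): Q=0: -179; Q=1: -173; Q=2: -166; Q=3: -162; Q=4: -166; Q=5: -189; Q=6: -233.
Profit is maximized at Q = 3. AVC there is 46/3 = ¥15.33 ≤ P, so producing beats shutting down (which would give -¥179).

Q = 3; profit = -¥162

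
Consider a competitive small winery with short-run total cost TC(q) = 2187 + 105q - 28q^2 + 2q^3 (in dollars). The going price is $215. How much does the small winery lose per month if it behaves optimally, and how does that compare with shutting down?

Profit = -$251 at q = 11

AVC = 105 - 28q + 2q^2 has its minimum $7 at q = 7; price $215 clears that bar, so the firm operates.
With MC = 105 - 56q + 6q^2, P = MC on the upward-sloping part at q* = 11.
TR = 215·11 = 2365. TC = 2187 + 429 = 2616. Profit = 2365 − 2616 = -$251.
That loss of $251 beats the $2187 the firm would lose by shutting down; producing recovers $1936 of fixed cost.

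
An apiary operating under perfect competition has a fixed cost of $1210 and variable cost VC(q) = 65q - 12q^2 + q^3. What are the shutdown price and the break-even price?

Shutdown price = $29; break-even price = $164

AVC = 65 - 12q + q^2; minimized at q = 6, giving min AVC = $29. That is the shutdown price.
ATC = 1210/q + 65 - 12q + q^2. Setting dATC/dq = −1210/q^2 − 12 + 2q = 0 gives q = 11 (since 2·11^3 − 12·11^2 = 1210).
min ATC = 1210/11 + 65 − 12·11 + 11^2 = $164. That is the break-even price.
For $29 ≤ P < $164 the firm produces at a loss; below $29 it shuts down.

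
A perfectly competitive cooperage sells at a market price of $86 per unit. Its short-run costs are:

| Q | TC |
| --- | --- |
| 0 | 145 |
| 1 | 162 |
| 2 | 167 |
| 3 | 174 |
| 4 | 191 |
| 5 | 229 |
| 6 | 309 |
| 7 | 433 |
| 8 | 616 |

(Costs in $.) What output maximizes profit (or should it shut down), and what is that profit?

Q = 6; profit = $207

Compute π = P·Q − TC at each output: Q=0: -145; Q=1: -76; Q=2: 5; Q=3: 84; Q=4: 153; Q=5: 201; Q=6: 207; Q=7: 169; Q=8: 72.
Profit is maximized at Q = 6. AVC there is 164/6 = $27.33 ≤ P, so producing beats shutting down (which would give -$145).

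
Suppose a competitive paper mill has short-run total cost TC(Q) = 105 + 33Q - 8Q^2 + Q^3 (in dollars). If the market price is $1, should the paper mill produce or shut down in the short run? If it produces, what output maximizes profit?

Strip out fixed cost: VC = 33Q - 8Q^2 + Q^3. Then AVC = 33 - 8Q + Q^2 and MC = 33 - 16Q + 3Q^2.
AVC is minimized where dAVC/dQ = -8 + 2Q = 0, at Q = 4; min AVC = 33 - 8·4 + 4^2 = $17.
P = $1 lies below min AVC = $17; no output level covers variable cost.
Shutting down limits the loss to fixed cost, $105.

Shut down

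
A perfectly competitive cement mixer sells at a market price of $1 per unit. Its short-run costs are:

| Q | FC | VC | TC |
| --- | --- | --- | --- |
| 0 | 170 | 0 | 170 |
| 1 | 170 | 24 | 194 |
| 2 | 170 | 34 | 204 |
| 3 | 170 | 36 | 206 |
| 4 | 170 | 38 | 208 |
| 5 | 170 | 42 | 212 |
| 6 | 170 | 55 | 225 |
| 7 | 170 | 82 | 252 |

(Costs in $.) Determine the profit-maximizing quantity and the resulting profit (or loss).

Q = 0 (shut down); profit = -$170

Profit at each row (π = 1Q − TC): Q=0: -170; Q=1: -193; Q=2: -202; Q=3: -203; Q=4: -204; Q=5: -207; Q=6: -219; Q=7: -245.
Profit is highest at Q = 0. Equivalently, the lowest AVC in the table is 42/5 ≈ $8.40 at Q = 5, and P = $1 falls below it — price never covers variable cost, so the firm shuts down and loses only its fixed cost.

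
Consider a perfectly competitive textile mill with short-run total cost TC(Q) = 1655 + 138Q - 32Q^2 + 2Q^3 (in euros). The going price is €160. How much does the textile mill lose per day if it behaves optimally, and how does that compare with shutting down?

Profit = -€203 at Q = 11

AVC = 138 - 32Q + 2Q^2; min AVC = €10 at Q = 8. Since P = €160 ≥ min AVC, the firm produces.
With MC = 138 - 64Q + 6Q^2, P = MC on the upward-sloping part at Q* = 11.
TR = 160·11 = 1760. TC = 1655 + 308 = 1963. Profit = 1760 − 1963 = -€203.
That loss of €203 beats the €1655 the firm would lose by shutting down; producing recovers €1452 of fixed cost.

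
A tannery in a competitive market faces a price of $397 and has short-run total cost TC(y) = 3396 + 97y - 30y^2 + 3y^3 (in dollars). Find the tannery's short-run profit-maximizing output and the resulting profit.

Profit = -$396 at y = 10

AVC = 97 - 30y + 3y^2 has its minimum $22 at y = 5; price $397 clears that bar, so the firm operates.
With MC = 97 - 60y + 9y^2, P = MC on the upward-sloping part at y* = 10.
TR = 397·10 = 3970. TC = 3396 + 970 = 4366. Profit = 3970 − 4366 = -$396.
That loss of $396 beats the $3396 the firm would lose by shutting down; producing recovers $3000 of fixed cost.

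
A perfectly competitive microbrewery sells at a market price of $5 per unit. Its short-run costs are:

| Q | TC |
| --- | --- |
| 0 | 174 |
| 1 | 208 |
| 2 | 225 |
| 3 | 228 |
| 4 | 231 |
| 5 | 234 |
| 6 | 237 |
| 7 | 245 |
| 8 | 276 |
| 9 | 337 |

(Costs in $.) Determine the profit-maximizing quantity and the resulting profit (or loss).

Q = 0 (shut down); profit = -$174

Profit at each row (π = 5Q − TC): Q=0: -174; Q=1: -203; Q=2: -215; Q=3: -213; Q=4: -211; Q=5: -209; Q=6: -207; Q=7: -210; Q=8: -236; Q=9: -292.
Profit is highest at Q = 0. Equivalently, the lowest AVC in the table is 71/7 ≈ $10.14 at Q = 7, and P = $5 falls below it — price never covers variable cost, so the firm shuts down and loses only its fixed cost.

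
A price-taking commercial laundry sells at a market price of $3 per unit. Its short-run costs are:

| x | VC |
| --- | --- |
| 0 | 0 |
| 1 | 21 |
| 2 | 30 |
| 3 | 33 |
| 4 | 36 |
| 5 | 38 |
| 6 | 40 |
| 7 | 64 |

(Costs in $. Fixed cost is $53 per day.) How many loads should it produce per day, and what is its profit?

x = 0 (shut down); profit = -$53

Tabulate TR − TC: x=0: -53; x=1: -71; x=2: -77; x=3: -77; x=4: -77; x=5: -76; x=6: -75; x=7: -96.
Profit is highest at x = 0. Equivalently, the lowest AVC in the table is 40/6 ≈ $6.67 at x = 6, and P = $3 falls below it — price never covers variable cost, so the firm shuts down and loses only its fixed cost.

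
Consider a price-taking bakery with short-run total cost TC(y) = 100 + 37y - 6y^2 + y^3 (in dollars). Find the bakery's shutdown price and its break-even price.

Shutdown price = min AVC. AVC = 37 - 6y + y^2, with vertex at y = 3 and minimum $28.
ATC = 100/y + 37 - 6y + y^2. Setting dATC/dy = −100/y^2 − 6 + 2y = 0 gives y = 5 (since 2·5^3 − 6·5^2 = 100).
min ATC = 100/5 + 37 − 6·5 + 5^2 = $52. That is the break-even price.
For $28 ≤ P < $52 the firm produces at a loss; below $28 it shuts down.

Shutdown price = $28; break-even price = $52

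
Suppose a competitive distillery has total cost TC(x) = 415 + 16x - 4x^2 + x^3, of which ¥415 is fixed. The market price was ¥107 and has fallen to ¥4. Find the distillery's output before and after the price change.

Output falls from 7 to 0 (the firm shuts down)

AVC = 16 - 4x + x^2, minimized at x = 2 where min AVC = ¥12. MC = 16 - 8x + 3x^2.
At P = ¥107 ≥ min AVC, set P = MC on the rising branch: x = 7.
At P = ¥4 < min AVC = ¥12, price no longer covers variable cost at any output, so the firm shuts down: x = 0.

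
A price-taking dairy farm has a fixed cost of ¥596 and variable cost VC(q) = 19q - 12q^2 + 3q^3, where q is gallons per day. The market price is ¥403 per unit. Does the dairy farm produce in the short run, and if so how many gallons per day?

Produce at q = 8

Strip out fixed cost: VC = 19q - 12q^2 + 3q^3. Then AVC = 19 - 12q + 3q^2 and MC = 19 - 24q + 9q^2.
The AVC parabola has its vertex at q = 12/6 = 2, where AVC = 19 - 12·2 + 3·2^2 = ¥7.
Because ¥403 ≥ ¥7, revenue can cover variable cost; the firm operates.
Set P = MC: 403 = 19 - 24q + 9q^2 → -384 - 24q + 9q^2 = 0. The roots are q = -16/3 and q = 8; the profit-maximizing output is on the rising part of MC, so q* = 8.
Check: AVC at q = 8 is ¥115 ≤ P, so revenue covers variable cost.
Profit = P·q − TC = 403·8 − 1516 = ¥1708.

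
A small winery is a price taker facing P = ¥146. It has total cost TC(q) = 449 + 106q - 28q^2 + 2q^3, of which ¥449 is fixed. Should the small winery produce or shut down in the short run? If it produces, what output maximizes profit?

Variable cost is VC = 106q - 28q^2 + 2q^3, so AVC = VC/q = 106 - 28q + 2q^2 and MC = dTC/dq = 106 - 56q + 6q^2.
AVC hits its minimum where MC = AVC, at q = 7, giving min AVC = 106 - 28·7 + 2·7^2 = ¥8.
P = ¥146 exceeds min AVC = ¥8, so the firm stays open.
Set P = MC: 146 = 106 - 56q + 6q^2 → -40 - 56q + 6q^2 = 0. The roots are q = -2/3 and q = 10; the profit-maximizing output is on the rising part of MC, so q* = 10.
Check: AVC at q = 10 is ¥26 ≤ P, so revenue covers variable cost.
Profit = P·q − TC = 146·10 − 709 = ¥751.

Produce at q = 10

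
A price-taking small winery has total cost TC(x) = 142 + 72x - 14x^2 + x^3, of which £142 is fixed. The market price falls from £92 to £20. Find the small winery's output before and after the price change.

Output falls from 10 to 0 (the firm shuts down)

AVC = 72 - 14x + x^2, minimized at x = 7 where min AVC = £23. MC = 72 - 28x + 3x^2.
At P = £92 ≥ min AVC, set P = MC on the rising branch: x = 10.
At P = £20 < min AVC = £23, price no longer covers variable cost at any output, so the firm shuts down: x = 0.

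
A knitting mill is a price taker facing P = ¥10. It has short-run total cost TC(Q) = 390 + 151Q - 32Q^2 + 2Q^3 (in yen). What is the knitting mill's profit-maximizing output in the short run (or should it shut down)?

Shut down

From TC, MC = TC'(Q) = 151 - 64Q + 6Q^2 and AVC = VC/Q = 151 - 32Q + 2Q^2.
AVC is minimized where dAVC/dQ = -32 + 4Q = 0, at Q = 8; min AVC = 151 - 32·8 + 2·8^2 = ¥23.
Since P = ¥10 < min AVC = ¥23, price fails to cover variable cost at any output.
Shutting down limits the loss to fixed cost, ¥390.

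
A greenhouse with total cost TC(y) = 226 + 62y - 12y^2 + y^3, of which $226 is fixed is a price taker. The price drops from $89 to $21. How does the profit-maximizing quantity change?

AVC = 62 - 12y + y^2, minimized at y = 6 where min AVC = $26. MC = 62 - 24y + 3y^2.
At P = $89 ≥ min AVC, set P = MC on the rising branch: y = 9.
At P = $21 < min AVC = $26, price no longer covers variable cost at any output, so the firm shuts down: y = 0.

Output falls from 9 to 0 (the firm shuts down)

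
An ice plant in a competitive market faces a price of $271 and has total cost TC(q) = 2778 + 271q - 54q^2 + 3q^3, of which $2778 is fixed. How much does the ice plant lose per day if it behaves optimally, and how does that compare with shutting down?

AVC = 271 - 54q + 3q^2 has its minimum $28 at q = 9; price $271 clears that bar, so the firm operates.
MC = 271 - 108q + 9q^2. Setting P = MC and taking the root on the rising branch gives q* = 12.
TR = 271·12 = 3252. TC = 2778 + 660 = 3438. Profit = 3252 − 3438 = -$186.
That loss of $186 beats the $2778 the firm would lose by shutting down; producing recovers $2592 of fixed cost.

Profit = -$186 at q = 12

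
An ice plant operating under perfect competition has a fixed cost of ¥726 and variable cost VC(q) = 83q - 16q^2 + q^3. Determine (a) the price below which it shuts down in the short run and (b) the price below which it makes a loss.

Shutdown price = ¥19; break-even price = ¥94

Shutdown price = min AVC. AVC = 83 - 16q + q^2, with vertex at q = 8 and minimum ¥19.
ATC = 726/q + 83 - 16q + q^2. Setting dATC/dq = −726/q^2 − 16 + 2q = 0 gives q = 11 (since 2·11^3 − 16·11^2 = 726).
min ATC = 726/11 + 83 − 16·11 + 11^2 = ¥94. That is the break-even price.
Between these two prices the firm operates at a loss; above ¥94 it earns a profit.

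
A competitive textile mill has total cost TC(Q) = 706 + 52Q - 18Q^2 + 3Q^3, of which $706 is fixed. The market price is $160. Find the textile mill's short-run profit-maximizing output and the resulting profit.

AVC = 52 - 18Q + 3Q^2; min AVC = $25 at Q = 3. Since P = $160 ≥ min AVC, the firm produces.
MC = 52 - 36Q + 9Q^2. Setting P = MC and taking the root on the rising branch gives Q* = 6.
TR = 160·6 = 960. TC = 706 + 312 = 1018. Profit = 960 − 1018 = -$58.
By producing, the firm covers all variable cost plus $648 of fixed cost; shutting down would lose the full $706.

Profit = -$58 at Q = 6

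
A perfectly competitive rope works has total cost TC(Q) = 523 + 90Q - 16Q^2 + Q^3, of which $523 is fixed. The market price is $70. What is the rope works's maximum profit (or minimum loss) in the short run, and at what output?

AVC = 90 - 16Q + Q^2; min AVC = $26 at Q = 8. Since P = $70 ≥ min AVC, the firm produces.
With MC = 90 - 32Q + 3Q^2, P = MC on the upward-sloping part at Q* = 10.
TR = 70·10 = 700. TC = 523 + 300 = 823. Profit = 700 − 823 = -$123.
By producing, the firm covers all variable cost plus $400 of fixed cost; shutting down would lose the full $523.

Profit = -$123 at Q = 10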